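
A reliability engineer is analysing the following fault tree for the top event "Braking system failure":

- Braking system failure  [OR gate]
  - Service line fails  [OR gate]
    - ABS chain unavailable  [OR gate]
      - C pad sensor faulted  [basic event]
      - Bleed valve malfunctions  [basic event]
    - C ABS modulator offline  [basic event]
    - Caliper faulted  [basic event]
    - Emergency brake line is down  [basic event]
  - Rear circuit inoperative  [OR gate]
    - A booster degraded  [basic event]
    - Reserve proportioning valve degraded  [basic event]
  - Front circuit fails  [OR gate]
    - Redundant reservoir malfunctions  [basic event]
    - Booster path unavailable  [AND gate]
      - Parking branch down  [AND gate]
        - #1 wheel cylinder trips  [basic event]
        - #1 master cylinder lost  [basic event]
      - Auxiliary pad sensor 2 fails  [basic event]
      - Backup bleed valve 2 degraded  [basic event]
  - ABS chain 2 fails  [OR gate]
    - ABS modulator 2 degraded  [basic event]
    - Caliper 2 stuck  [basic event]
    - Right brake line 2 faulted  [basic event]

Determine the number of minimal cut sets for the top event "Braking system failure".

12

ABS chain unavailable [OR]: union of children's cut sets → 2 cut set(s).
Service line fails [OR]: union of children's cut sets → 5 cut set(s).
Rear circuit inoperative [OR]: union of children's cut sets → 2 cut set(s).
Parking branch down [AND]: one cut set from each child combined → 1 × 1 = 1 cut set(s).
Booster path unavailable [AND]: one cut set from each child combined → 1 × 1 × 1 = 1 cut set(s).
Front circuit fails [OR]: union of children's cut sets → 2 cut set(s).
ABS chain 2 fails [OR]: union of children's cut sets → 3 cut set(s).
Braking system failure [OR]: union of children's cut sets → 12 cut set(s).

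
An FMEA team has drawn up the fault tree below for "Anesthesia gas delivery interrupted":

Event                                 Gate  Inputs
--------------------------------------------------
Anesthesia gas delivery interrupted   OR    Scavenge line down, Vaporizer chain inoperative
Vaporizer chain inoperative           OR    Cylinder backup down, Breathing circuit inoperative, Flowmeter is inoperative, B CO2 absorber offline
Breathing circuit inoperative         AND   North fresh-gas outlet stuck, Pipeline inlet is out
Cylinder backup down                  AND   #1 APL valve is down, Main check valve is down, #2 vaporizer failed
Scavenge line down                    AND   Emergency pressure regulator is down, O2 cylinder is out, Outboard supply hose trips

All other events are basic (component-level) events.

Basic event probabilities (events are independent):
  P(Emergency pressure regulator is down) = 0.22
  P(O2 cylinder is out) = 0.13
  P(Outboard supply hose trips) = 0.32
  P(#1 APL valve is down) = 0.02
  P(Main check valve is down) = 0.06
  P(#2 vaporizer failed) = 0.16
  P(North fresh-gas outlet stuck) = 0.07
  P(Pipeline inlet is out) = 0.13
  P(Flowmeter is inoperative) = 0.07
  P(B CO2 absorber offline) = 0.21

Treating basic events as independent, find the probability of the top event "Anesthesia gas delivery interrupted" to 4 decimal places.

P(Scavenge line down) [AND] = 0.22 × 0.13 × 0.32 = 0.009152
P(Cylinder backup down) [AND] = 0.02 × 0.06 × 0.16 = 0.000192
P(Breathing circuit inoperative) [AND] = 0.07 × 0.13 = 0.009100
P(Vaporizer chain inoperative) [OR] = 1 − (1−0.000192) × (1−0.009100) × (1−0.07) × (1−0.21) = 0.272126
P(Anesthesia gas delivery interrupted) [OR] = 1 − (1−0.009152) × (1−0.272126) = 0.278788
Rounded to 4 decimal places: P(Anesthesia gas delivery interrupted) ≈ 0.2788.

0.2788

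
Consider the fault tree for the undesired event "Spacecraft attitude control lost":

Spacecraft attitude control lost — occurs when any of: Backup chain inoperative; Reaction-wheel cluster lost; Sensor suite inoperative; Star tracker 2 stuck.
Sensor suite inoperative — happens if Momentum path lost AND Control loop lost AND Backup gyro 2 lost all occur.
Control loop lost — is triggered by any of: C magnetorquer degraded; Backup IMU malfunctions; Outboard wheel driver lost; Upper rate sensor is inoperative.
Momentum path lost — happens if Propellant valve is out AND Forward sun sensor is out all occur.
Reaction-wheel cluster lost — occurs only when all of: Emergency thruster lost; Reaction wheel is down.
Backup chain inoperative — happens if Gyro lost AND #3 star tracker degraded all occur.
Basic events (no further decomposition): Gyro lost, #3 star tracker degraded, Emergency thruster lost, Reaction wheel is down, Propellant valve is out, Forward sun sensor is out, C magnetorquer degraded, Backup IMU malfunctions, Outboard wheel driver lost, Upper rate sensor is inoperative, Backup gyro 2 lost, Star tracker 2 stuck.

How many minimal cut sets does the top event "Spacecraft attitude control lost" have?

7

Backup chain inoperative [AND]: one cut set from each child combined → 1 × 1 = 1 cut set(s).
Reaction-wheel cluster lost [AND]: one cut set from each child combined → 1 × 1 = 1 cut set(s).
Momentum path lost [AND]: one cut set from each child combined → 1 × 1 = 1 cut set(s).
Control loop lost [OR]: union of children's cut sets → 4 cut set(s).
Sensor suite inoperative [AND]: one cut set from each child combined → 1 × 4 × 1 = 4 cut set(s).
Spacecraft attitude control lost [OR]: union of children's cut sets → 7 cut set(s).
Minimal cut sets: {#3 star tracker degraded, Gyro lost}; {Emergency thruster lost, Reaction wheel is down}; {Backup gyro 2 lost, C magnetorquer degraded, Forward sun sensor is out, Propellant valve is out}; {Backup IMU malfunctions, Backup gyro 2 lost, Forward sun sensor is out, Propellant valve is out}; {Backup gyro 2 lost, Forward sun sensor is out, Outboard wheel driver lost, Propellant valve is out}; {Backup gyro 2 lost, Forward sun sensor is out, Propellant valve is out, Upper rate sensor is inoperative}; {Star tracker 2 stuck}.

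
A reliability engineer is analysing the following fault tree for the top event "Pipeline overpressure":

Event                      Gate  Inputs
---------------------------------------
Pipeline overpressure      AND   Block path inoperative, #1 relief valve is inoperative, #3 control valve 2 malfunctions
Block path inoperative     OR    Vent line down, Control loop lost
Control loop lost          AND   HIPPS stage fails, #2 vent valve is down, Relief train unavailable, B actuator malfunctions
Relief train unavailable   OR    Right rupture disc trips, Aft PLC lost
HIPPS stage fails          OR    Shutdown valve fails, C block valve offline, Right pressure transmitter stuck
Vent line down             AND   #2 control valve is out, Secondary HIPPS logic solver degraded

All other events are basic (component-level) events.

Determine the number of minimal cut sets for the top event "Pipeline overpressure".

Vent line down [AND]: one cut set from each child combined → 1 × 1 = 1 cut set(s).
HIPPS stage fails [OR]: union of children's cut sets → 3 cut set(s).
Relief train unavailable [OR]: union of children's cut sets → 2 cut set(s).
Control loop lost [AND]: one cut set from each child combined → 3 × 1 × 2 × 1 = 6 cut set(s).
Block path inoperative [OR]: union of children's cut sets → 7 cut set(s).
Pipeline overpressure [AND]: one cut set from each child combined → 7 × 1 × 1 = 7 cut set(s).
Minimal cut sets: {#1 relief valve is inoperative, #2 control valve is out, #3 control valve 2 malfunctions, Secondary HIPPS logic solver degraded}; {#1 relief valve is inoperative, #2 vent valve is down, #3 control valve 2 malfunctions, B actuator malfunctions, Right rupture disc trips, Shutdown valve fails}; {#1 relief valve is inoperative, #2 vent valve is down, #3 control valve 2 malfunctions, Aft PLC lost, B actuator malfunctions, Shutdown valve fails}; {#1 relief valve is inoperative, #2 vent valve is down, #3 control valve 2 malfunctions, B actuator malfunctions, C block valve offline, Right rupture disc trips}; {#1 relief valve is inoperative, #2 vent valve is down, #3 control valve 2 malfunctions, Aft PLC lost, B actuator malfunctions, C block valve offline}; {#1 relief valve is inoperative, #2 vent valve is down, #3 control valve 2 malfunctions, B actuator malfunctions, Right pressure transmitter stuck, Right rupture disc trips}; {#1 relief valve is inoperative, #2 vent valve is down, #3 control valve 2 malfunctions, Aft PLC lost, B actuator malfunctions, Right pressure transmitter stuck}.

7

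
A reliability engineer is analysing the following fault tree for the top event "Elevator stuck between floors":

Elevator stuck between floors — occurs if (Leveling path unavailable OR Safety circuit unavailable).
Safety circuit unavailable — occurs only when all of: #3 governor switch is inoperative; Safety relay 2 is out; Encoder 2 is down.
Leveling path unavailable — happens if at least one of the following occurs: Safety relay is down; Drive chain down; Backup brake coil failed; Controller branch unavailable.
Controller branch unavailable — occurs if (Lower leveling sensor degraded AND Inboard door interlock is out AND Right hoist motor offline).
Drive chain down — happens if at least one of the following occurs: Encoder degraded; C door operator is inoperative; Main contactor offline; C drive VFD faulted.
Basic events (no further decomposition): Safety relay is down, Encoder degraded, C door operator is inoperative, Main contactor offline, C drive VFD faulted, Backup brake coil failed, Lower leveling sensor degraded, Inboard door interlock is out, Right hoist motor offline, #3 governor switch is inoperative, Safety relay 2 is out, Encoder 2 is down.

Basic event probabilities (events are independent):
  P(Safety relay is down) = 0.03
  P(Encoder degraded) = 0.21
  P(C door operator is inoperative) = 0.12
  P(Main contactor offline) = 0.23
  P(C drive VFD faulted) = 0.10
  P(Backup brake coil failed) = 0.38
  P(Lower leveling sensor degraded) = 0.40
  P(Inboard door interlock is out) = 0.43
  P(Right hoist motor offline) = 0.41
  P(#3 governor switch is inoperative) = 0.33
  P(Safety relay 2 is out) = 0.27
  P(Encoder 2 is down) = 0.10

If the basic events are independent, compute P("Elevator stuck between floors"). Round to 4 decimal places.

P(Drive chain down) [OR] = 1 − (1−0.21) × (1−0.12) × (1−0.23) × (1−0.10) = 0.518226
P(Controller branch unavailable) [AND] = 0.40 × 0.43 × 0.41 = 0.070520
P(Leveling path unavailable) [OR] = 1 − (1−0.03) × (1−0.518226) × (1−0.38) × (1−0.070520) = 0.730694
P(Safety circuit unavailable) [AND] = 0.33 × 0.27 × 0.10 = 0.008910
P(Elevator stuck between floors) [OR] = 1 − (1−0.730694) × (1−0.008910) = 0.733094
Rounded to 4 decimal places: P(Elevator stuck between floors) ≈ 0.7331.

0.7331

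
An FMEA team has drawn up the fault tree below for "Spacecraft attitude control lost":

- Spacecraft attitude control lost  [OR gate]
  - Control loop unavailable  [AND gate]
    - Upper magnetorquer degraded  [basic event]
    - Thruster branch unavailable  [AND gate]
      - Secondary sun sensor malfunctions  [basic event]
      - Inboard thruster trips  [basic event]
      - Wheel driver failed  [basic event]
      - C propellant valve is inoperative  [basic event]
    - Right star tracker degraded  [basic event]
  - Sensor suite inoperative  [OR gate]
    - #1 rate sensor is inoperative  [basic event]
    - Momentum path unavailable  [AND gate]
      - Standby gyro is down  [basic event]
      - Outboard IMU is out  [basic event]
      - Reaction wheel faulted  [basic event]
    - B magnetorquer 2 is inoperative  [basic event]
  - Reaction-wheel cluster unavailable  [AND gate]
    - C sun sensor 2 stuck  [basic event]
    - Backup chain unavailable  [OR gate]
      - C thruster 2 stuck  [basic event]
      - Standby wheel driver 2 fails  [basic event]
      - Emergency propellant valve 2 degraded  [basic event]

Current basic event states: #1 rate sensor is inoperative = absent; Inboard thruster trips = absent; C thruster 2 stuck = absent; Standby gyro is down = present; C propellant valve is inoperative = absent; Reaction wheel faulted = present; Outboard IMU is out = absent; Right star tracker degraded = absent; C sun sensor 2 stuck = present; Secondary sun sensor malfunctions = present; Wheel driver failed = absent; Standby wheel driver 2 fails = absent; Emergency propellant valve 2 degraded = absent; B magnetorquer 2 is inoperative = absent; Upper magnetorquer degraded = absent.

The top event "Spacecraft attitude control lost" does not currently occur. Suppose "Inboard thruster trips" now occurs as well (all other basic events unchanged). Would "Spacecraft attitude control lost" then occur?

Counterfactual: set "Inboard thruster trips" to occurred.
Thruster branch unavailable [AND]: Secondary sun sensor malfunctions=occurs, Inboard thruster trips=occurs, Wheel driver failed=not, C propellant valve is inoperative=not → not all inputs occur → does not occur.
Control loop unavailable [AND]: Upper magnetorquer degraded=not, Thruster branch unavailable=not, Right star tracker degraded=not → not all inputs occur → does not occur.
Momentum path unavailable [AND]: Standby gyro is down=occurs, Outboard IMU is out=not, Reaction wheel faulted=occurs → not all inputs occur → does not occur.
Sensor suite inoperative [OR]: #1 rate sensor is inoperative=not, Momentum path unavailable=not, B magnetorquer 2 is inoperative=not → no input occurs → does not occur.
Backup chain unavailable [OR]: C thruster 2 stuck=not, Standby wheel driver 2 fails=not, Emergency propellant valve 2 degraded=not → no input occurs → does not occur.
Reaction-wheel cluster unavailable [AND]: C sun sensor 2 stuck=occurs, Backup chain unavailable=not → not all inputs occur → does not occur.
Spacecraft attitude control lost [OR]: Control loop unavailable=not, Sensor suite inoperative=not, Reaction-wheel cluster unavailable=not → no input occurs → does not occur.

No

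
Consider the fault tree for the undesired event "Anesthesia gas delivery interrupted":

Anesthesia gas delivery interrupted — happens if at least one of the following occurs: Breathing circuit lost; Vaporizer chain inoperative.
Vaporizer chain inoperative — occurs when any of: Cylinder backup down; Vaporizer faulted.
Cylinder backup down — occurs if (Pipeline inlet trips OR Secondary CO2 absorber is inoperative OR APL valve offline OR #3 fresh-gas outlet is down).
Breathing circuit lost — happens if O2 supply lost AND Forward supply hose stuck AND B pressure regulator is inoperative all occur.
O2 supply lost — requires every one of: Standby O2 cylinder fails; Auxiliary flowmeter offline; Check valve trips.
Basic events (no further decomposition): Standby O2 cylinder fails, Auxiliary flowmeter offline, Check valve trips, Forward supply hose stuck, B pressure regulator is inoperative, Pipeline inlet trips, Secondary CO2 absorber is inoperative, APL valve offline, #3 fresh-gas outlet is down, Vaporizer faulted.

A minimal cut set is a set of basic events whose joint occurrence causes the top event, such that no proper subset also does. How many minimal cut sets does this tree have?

O2 supply lost [AND]: one cut set from each child combined → 1 × 1 × 1 = 1 cut set(s).
Breathing circuit lost [AND]: one cut set from each child combined → 1 × 1 × 1 = 1 cut set(s).
Cylinder backup down [OR]: union of children's cut sets → 4 cut set(s).
Vaporizer chain inoperative [OR]: union of children's cut sets → 5 cut set(s).
Anesthesia gas delivery interrupted [OR]: union of children's cut sets → 6 cut set(s).
Minimal cut sets: {Auxiliary flowmeter offline, B pressure regulator is inoperative, Check valve trips, Forward supply hose stuck, Standby O2 cylinder fails}; {Pipeline inlet trips}; {Secondary CO2 absorber is inoperative}; {APL valve offline}; {#3 fresh-gas outlet is down}; {Vaporizer faulted}.

6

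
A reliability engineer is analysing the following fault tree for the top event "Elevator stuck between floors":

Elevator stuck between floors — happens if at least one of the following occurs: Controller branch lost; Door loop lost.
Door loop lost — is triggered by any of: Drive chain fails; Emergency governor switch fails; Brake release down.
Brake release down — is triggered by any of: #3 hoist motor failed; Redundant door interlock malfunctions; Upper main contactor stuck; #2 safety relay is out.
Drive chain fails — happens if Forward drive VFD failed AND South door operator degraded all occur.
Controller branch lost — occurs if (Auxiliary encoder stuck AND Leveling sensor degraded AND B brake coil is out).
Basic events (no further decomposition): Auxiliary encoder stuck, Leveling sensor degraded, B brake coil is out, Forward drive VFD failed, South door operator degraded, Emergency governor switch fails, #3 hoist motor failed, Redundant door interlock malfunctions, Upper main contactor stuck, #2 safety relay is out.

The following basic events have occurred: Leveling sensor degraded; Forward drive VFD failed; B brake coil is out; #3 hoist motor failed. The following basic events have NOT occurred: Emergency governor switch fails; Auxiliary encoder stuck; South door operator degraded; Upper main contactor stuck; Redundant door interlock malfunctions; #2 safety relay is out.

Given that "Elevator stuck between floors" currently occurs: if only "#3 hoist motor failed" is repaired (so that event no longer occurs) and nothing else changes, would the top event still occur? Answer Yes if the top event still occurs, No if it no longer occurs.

No

Counterfactual: set "#3 hoist motor failed" to not occurred.
Controller branch lost [AND]: Auxiliary encoder stuck=not, Leveling sensor degraded=occurs, B brake coil is out=occurs → not all inputs occur → does not occur.
Drive chain fails [AND]: Forward drive VFD failed=occurs, South door operator degraded=not → not all inputs occur → does not occur.
Brake release down [OR]: #3 hoist motor failed=not, Redundant door interlock malfunctions=not, Upper main contactor stuck=not, #2 safety relay is out=not → no input occurs → does not occur.
Door loop lost [OR]: Drive chain fails=not, Emergency governor switch fails=not, Brake release down=not → no input occurs → does not occur.
Elevator stuck between floors [OR]: Controller branch lost=not, Door loop lost=not → no input occurs → does not occur.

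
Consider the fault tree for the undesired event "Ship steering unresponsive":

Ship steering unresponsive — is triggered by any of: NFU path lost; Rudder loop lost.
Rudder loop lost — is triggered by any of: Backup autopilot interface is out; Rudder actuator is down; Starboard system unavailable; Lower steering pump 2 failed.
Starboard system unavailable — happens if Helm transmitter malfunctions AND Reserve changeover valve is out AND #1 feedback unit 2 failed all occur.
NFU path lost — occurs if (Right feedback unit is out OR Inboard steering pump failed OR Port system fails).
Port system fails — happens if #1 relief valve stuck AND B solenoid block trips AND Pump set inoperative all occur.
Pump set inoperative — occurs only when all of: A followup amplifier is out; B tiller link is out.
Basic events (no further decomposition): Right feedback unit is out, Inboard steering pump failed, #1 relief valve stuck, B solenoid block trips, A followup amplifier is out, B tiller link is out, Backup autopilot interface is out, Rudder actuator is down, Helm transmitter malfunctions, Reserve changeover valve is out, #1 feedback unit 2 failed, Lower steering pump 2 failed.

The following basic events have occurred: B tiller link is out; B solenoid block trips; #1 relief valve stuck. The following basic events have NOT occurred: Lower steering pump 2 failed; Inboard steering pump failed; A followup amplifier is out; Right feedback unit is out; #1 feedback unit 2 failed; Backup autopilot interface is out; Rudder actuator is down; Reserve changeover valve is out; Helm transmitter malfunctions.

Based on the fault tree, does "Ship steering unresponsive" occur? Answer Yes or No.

No

Pump set inoperative [AND]: A followup amplifier is out=not, B tiller link is out=occurs → not all inputs occur → does not occur.
Port system fails [AND]: #1 relief valve stuck=occurs, B solenoid block trips=occurs, Pump set inoperative=not → not all inputs occur → does not occur.
NFU path lost [OR]: Right feedback unit is out=not, Inboard steering pump failed=not, Port system fails=not → no input occurs → does not occur.
Starboard system unavailable [AND]: Helm transmitter malfunctions=not, Reserve changeover valve is out=not, #1 feedback unit 2 failed=not → not all inputs occur → does not occur.
Rudder loop lost [OR]: Backup autopilot interface is out=not, Rudder actuator is down=not, Starboard system unavailable=not, Lower steering pump 2 failed=not → no input occurs → does not occur.
Ship steering unresponsive [OR]: NFU path lost=not, Rudder loop lost=not → no input occurs → does not occur.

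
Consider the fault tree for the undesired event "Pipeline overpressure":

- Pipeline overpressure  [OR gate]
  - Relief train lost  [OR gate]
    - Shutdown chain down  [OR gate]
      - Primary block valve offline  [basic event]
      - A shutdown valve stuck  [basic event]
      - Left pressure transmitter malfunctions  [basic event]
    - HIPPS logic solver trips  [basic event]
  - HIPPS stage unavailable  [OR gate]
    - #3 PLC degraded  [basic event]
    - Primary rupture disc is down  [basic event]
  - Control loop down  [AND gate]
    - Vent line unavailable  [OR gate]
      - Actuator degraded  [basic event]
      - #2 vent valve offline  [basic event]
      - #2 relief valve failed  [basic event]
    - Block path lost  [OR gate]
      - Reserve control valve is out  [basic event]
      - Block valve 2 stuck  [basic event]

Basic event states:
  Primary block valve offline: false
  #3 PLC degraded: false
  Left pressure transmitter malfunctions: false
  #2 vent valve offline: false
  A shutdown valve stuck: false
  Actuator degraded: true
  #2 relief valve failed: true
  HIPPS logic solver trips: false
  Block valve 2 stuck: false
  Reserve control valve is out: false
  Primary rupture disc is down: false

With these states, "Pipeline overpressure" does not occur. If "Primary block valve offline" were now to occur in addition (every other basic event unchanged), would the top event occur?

Counterfactual: set "Primary block valve offline" to occurred.
Shutdown chain down [OR]: Primary block valve offline=occurs, A shutdown valve stuck=not, Left pressure transmitter malfunctions=not → at least one input occurs → occurs.
Relief train lost [OR]: Shutdown chain down=occurs, HIPPS logic solver trips=not → at least one input occurs → occurs.
HIPPS stage unavailable [OR]: #3 PLC degraded=not, Primary rupture disc is down=not → no input occurs → does not occur.
Vent line unavailable [OR]: Actuator degraded=occurs, #2 vent valve offline=not, #2 relief valve failed=occurs → at least one input occurs → occurs.
Block path lost [OR]: Reserve control valve is out=not, Block valve 2 stuck=not → no input occurs → does not occur.
Control loop down [AND]: Vent line unavailable=occurs, Block path lost=not → not all inputs occur → does not occur.
Pipeline overpressure [OR]: Relief train lost=occurs, HIPPS stage unavailable=not, Control loop down=not → at least one input occurs → occurs.

Yes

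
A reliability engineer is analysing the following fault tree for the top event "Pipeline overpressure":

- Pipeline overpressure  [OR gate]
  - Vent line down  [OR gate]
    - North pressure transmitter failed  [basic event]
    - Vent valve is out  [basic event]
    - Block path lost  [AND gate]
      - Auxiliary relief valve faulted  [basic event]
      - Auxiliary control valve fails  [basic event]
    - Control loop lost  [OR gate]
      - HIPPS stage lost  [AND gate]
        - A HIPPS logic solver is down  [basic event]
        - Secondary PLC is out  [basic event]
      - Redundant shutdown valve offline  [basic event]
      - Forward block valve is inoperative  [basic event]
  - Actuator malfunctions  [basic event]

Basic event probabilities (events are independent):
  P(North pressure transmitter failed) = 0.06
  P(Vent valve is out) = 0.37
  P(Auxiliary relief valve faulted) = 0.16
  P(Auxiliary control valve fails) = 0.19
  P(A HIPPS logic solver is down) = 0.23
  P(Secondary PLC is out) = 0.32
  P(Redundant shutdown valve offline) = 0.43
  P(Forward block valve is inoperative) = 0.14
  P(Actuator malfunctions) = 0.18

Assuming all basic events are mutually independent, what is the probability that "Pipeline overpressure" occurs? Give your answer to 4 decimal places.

0.7862

P(Block path lost) [AND] = 0.16 × 0.19 = 0.030400
P(HIPPS stage lost) [AND] = 0.23 × 0.32 = 0.073600
P(Control loop lost) [OR] = 1 − (1−0.073600) × (1−0.43) × (1−0.14) = 0.545879
P(Vent line down) [OR] = 1 − (1−0.06) × (1−0.37) × (1−0.030400) × (1−0.545879) = 0.739245
P(Pipeline overpressure) [OR] = 1 − (1−0.739245) × (1−0.18) = 0.786181
Rounded to 4 decimal places: P(Pipeline overpressure) ≈ 0.7862.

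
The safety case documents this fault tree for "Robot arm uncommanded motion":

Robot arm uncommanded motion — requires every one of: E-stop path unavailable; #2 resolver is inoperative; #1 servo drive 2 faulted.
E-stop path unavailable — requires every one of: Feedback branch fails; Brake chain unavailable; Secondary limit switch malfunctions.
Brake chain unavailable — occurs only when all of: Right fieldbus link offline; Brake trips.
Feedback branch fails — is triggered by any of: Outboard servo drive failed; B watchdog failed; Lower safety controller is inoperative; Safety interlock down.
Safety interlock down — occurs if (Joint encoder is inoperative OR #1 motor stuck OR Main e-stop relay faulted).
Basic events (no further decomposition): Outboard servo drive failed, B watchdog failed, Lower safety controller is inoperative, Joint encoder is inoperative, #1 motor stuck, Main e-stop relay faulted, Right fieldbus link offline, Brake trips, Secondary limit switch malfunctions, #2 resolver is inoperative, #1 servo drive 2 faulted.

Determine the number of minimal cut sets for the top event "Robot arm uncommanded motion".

6

Safety interlock down [OR]: union of children's cut sets → 3 cut set(s).
Feedback branch fails [OR]: union of children's cut sets → 6 cut set(s).
Brake chain unavailable [AND]: one cut set from each child combined → 1 × 1 = 1 cut set(s).
E-stop path unavailable [AND]: one cut set from each child combined → 6 × 1 × 1 = 6 cut set(s).
Robot arm uncommanded motion [AND]: one cut set from each child combined → 6 × 1 × 1 = 6 cut set(s).
Minimal cut sets: {#1 servo drive 2 faulted, #2 resolver is inoperative, Brake trips, Outboard servo drive failed, Right fieldbus link offline, Secondary limit switch malfunctions}; {#1 servo drive 2 faulted, #2 resolver is inoperative, B watchdog failed, Brake trips, Right fieldbus link offline, Secondary limit switch malfunctions}; {#1 servo drive 2 faulted, #2 resolver is inoperative, Brake trips, Lower safety controller is inoperative, Right fieldbus link offline, Secondary limit switch malfunctions}; {#1 servo drive 2 faulted, #2 resolver is inoperative, Brake trips, Joint encoder is inoperative, Right fieldbus link offline, Secondary limit switch malfunctions}; {#1 motor stuck, #1 servo drive 2 faulted, #2 resolver is inoperative, Brake trips, Right fieldbus link offline, Secondary limit switch malfunctions}; {#1 servo drive 2 faulted, #2 resolver is inoperative, Brake trips, Main e-stop relay faulted, Right fieldbus link offline, Secondary limit switch malfunctions}.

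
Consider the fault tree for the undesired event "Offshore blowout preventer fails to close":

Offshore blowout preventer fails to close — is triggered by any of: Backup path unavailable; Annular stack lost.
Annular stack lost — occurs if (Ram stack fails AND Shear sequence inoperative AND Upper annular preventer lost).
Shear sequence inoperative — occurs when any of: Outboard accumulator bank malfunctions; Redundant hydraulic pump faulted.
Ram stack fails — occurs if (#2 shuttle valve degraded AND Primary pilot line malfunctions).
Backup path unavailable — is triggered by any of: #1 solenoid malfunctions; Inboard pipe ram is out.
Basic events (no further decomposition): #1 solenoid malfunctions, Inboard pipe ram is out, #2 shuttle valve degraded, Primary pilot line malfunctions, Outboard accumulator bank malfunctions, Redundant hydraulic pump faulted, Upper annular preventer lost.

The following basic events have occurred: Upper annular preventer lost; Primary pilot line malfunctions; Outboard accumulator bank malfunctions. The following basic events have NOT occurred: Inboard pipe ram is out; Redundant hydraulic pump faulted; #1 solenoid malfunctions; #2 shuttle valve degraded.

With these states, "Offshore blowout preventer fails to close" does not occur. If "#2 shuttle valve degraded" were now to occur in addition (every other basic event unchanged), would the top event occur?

Counterfactual: set "#2 shuttle valve degraded" to occurred.
Backup path unavailable [OR]: #1 solenoid malfunctions=not, Inboard pipe ram is out=not → no input occurs → does not occur.
Ram stack fails [AND]: #2 shuttle valve degraded=occurs, Primary pilot line malfunctions=occurs → all inputs occur → occurs.
Shear sequence inoperative [OR]: Outboard accumulator bank malfunctions=occurs, Redundant hydraulic pump faulted=not → at least one input occurs → occurs.
Annular stack lost [AND]: Ram stack fails=occurs, Shear sequence inoperative=occurs, Upper annular preventer lost=occurs → all inputs occur → occurs.
Offshore blowout preventer fails to close [OR]: Backup path unavailable=not, Annular stack lost=occurs → at least one input occurs → occurs.

Yes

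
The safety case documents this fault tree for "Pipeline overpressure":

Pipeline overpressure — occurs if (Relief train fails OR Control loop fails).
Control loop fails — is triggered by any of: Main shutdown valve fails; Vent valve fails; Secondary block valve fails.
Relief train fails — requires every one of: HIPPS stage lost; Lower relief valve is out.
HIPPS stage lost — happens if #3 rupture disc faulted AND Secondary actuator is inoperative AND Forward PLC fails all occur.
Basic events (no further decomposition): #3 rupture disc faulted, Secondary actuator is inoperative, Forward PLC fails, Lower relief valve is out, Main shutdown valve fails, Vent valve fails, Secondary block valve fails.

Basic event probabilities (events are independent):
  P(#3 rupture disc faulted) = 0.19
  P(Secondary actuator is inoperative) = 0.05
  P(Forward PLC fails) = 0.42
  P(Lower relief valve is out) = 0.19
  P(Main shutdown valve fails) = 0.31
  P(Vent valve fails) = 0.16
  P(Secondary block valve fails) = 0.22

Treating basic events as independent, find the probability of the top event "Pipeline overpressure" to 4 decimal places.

0.5483

P(HIPPS stage lost) [AND] = 0.19 × 0.05 × 0.42 = 0.003990
P(Relief train fails) [AND] = 0.003990 × 0.19 = 0.000758
P(Control loop fails) [OR] = 1 − (1−0.31) × (1−0.16) × (1−0.22) = 0.547912
P(Pipeline overpressure) [OR] = 1 − (1−0.000758) × (1−0.547912) = 0.548255
Rounded to 4 decimal places: P(Pipeline overpressure) ≈ 0.5483.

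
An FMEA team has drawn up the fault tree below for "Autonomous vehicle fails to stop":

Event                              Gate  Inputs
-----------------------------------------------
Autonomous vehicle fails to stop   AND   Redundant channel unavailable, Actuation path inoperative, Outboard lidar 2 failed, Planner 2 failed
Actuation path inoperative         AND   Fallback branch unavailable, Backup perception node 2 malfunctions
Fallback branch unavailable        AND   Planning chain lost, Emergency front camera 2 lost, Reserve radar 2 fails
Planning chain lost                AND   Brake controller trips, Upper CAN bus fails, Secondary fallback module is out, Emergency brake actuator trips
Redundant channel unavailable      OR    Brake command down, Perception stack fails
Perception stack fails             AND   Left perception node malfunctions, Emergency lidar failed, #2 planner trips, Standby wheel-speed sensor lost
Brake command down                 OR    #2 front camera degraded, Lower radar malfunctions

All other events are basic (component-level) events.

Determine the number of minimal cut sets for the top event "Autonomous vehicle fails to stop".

3

Brake command down [OR]: union of children's cut sets → 2 cut set(s).
Perception stack fails [AND]: one cut set from each child combined → 1 × 1 × 1 × 1 = 1 cut set(s).
Redundant channel unavailable [OR]: union of children's cut sets → 3 cut set(s).
Planning chain lost [AND]: one cut set from each child combined → 1 × 1 × 1 × 1 = 1 cut set(s).
Fallback branch unavailable [AND]: one cut set from each child combined → 1 × 1 × 1 = 1 cut set(s).
Actuation path inoperative [AND]: one cut set from each child combined → 1 × 1 = 1 cut set(s).
Autonomous vehicle fails to stop [AND]: one cut set from each child combined → 3 × 1 × 1 × 1 = 3 cut set(s).
Minimal cut sets: {#2 front camera degraded, Backup perception node 2 malfunctions, Brake controller trips, Emergency brake actuator trips, Emergency front camera 2 lost, Outboard lidar 2 failed, Planner 2 failed, Reserve radar 2 fails, Secondary fallback module is out, Upper CAN bus fails}; {Backup perception node 2 malfunctions, Brake controller trips, Emergency brake actuator trips, Emergency front camera 2 lost, Lower radar malfunctions, Outboard lidar 2 failed, Planner 2 failed, Reserve radar 2 fails, Secondary fallback module is out, Upper CAN bus fails}; {#2 planner trips, Backup perception node 2 malfunctions, Brake controller trips, Emergency brake actuator trips, Emergency front camera 2 lost, Emergency lidar failed, Left perception node malfunctions, Outboard lidar 2 failed, Planner 2 failed, Reserve radar 2 fails, Secondary fallback module is out, Standby wheel-speed sensor lost, Upper CAN bus fails}.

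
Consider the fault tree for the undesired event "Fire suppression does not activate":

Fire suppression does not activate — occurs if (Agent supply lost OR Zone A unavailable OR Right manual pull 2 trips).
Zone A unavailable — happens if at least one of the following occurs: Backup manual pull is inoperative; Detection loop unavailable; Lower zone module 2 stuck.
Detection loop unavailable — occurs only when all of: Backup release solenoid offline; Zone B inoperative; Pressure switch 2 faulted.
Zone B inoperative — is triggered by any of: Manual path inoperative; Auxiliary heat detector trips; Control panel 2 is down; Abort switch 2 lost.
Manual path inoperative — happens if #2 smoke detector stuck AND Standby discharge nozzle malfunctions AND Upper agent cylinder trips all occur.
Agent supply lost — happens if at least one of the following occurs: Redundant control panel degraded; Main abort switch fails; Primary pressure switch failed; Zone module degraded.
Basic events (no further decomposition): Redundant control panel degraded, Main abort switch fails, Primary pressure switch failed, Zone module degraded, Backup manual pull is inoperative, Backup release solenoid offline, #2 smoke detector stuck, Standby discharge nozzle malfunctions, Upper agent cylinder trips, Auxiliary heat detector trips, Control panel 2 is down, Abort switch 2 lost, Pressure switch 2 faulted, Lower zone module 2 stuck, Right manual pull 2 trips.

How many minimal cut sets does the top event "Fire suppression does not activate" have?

Agent supply lost [OR]: union of children's cut sets → 4 cut set(s).
Manual path inoperative [AND]: one cut set from each child combined → 1 × 1 × 1 = 1 cut set(s).
Zone B inoperative [OR]: union of children's cut sets → 4 cut set(s).
Detection loop unavailable [AND]: one cut set from each child combined → 1 × 4 × 1 = 4 cut set(s).
Zone A unavailable [OR]: union of children's cut sets → 6 cut set(s).
Fire suppression does not activate [OR]: union of children's cut sets → 11 cut set(s).

11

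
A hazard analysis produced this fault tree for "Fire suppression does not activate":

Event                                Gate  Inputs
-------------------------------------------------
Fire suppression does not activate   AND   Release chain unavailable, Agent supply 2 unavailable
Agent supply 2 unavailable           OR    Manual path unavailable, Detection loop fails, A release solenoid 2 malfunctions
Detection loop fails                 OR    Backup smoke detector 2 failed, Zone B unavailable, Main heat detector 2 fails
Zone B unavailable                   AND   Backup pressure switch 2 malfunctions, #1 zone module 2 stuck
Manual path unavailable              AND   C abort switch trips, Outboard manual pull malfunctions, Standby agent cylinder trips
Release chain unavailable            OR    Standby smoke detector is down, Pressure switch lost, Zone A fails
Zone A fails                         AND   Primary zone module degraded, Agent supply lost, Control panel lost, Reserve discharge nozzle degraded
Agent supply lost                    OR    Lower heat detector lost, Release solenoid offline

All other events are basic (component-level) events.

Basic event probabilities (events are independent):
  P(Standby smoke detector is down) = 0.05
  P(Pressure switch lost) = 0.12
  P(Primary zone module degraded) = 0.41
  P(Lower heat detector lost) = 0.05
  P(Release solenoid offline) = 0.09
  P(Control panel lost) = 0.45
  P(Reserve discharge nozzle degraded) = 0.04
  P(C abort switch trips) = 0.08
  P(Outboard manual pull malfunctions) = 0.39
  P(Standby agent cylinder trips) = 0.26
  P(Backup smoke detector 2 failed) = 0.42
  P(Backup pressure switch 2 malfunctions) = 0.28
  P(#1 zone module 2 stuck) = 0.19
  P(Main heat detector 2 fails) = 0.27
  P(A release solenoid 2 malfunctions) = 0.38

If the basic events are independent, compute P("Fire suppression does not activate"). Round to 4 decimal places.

P(Agent supply lost) [OR] = 1 − (1−0.05) × (1−0.09) = 0.135500
P(Zone A fails) [AND] = 0.41 × 0.135500 × 0.45 × 0.04 = 0.001000
P(Release chain unavailable) [OR] = 1 − (1−0.05) × (1−0.12) × (1−0.001000) = 0.164836
P(Manual path unavailable) [AND] = 0.08 × 0.39 × 0.26 = 0.008112
P(Zone B unavailable) [AND] = 0.28 × 0.19 = 0.053200
P(Detection loop fails) [OR] = 1 − (1−0.42) × (1−0.053200) × (1−0.27) = 0.599125
P(Agent supply 2 unavailable) [OR] = 1 − (1−0.008112) × (1−0.599125) × (1−0.38) = 0.753474
P(Fire suppression does not activate) [AND] = 0.164836 × 0.753474 = 0.124200
Rounded to 4 decimal places: P(Fire suppression does not activate) ≈ 0.1242.

0.1242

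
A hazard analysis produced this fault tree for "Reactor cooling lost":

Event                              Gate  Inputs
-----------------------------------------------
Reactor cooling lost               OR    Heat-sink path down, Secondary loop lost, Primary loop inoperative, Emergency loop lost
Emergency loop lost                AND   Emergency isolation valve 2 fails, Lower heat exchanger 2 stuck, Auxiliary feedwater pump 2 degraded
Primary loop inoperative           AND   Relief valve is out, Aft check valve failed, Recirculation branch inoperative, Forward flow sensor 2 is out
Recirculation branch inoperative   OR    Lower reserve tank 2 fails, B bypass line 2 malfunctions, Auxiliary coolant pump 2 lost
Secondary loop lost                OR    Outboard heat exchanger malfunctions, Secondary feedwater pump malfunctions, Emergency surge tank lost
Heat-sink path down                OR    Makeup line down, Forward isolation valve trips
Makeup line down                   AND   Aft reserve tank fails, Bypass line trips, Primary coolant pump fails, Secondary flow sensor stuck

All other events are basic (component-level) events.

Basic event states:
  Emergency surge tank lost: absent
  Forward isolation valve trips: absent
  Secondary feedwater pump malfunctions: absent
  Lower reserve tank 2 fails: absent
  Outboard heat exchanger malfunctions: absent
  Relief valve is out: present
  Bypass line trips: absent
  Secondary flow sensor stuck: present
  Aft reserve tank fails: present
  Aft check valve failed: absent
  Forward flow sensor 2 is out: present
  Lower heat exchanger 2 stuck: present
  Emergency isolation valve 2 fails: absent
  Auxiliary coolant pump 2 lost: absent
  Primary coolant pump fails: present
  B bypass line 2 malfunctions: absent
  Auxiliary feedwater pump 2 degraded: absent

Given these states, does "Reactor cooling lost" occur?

No

Makeup line down [AND]: Aft reserve tank fails=occurs, Bypass line trips=not, Primary coolant pump fails=occurs, Secondary flow sensor stuck=occurs → not all inputs occur → does not occur.
Heat-sink path down [OR]: Makeup line down=not, Forward isolation valve trips=not → no input occurs → does not occur.
Secondary loop lost [OR]: Outboard heat exchanger malfunctions=not, Secondary feedwater pump malfunctions=not, Emergency surge tank lost=not → no input occurs → does not occur.
Recirculation branch inoperative [OR]: Lower reserve tank 2 fails=not, B bypass line 2 malfunctions=not, Auxiliary coolant pump 2 lost=not → no input occurs → does not occur.
Primary loop inoperative [AND]: Relief valve is out=occurs, Aft check valve failed=not, Recirculation branch inoperative=not, Forward flow sensor 2 is out=occurs → not all inputs occur → does not occur.
Emergency loop lost [AND]: Emergency isolation valve 2 fails=not, Lower heat exchanger 2 stuck=occurs, Auxiliary feedwater pump 2 degraded=not → not all inputs occur → does not occur.
Reactor cooling lost [OR]: Heat-sink path down=not, Secondary loop lost=not, Primary loop inoperative=not, Emergency loop lost=not → no input occurs → does not occur.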